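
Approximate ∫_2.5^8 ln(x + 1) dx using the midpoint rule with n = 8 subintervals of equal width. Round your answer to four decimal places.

9.8938

Δx = (8 − 2.5)/8 = 0.6875.
Midpoints: 2.84375, 3.53125, 4.21875, 4.90625, 5.59375, 6.28125, 6.96875, 7.65625.
f(2.84375) ≈ 1.3464, f(3.53125) ≈ 1.5110, f(4.21875) ≈ 1.6523, f(4.90625) ≈ 1.7760, f(5.59375) ≈ 1.8861, f(6.28125) ≈ 1.9853, f(6.96875) ≈ 2.0755, f(7.65625) ≈ 2.1583.
Sum = Δx · [f(2.84375) + f(3.53125) + f(4.21875) + ...].
Sum ≈ 9.8938.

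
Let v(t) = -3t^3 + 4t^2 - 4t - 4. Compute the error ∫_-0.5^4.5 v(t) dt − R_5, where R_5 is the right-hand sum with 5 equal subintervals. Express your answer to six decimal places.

118.541667

Exact integral: ∫_-0.5^4.5 v(t) dt ≈ -245.83333333.
R_5 = -364.375.
Error ≈ -245.83333333 − (-364.375) ≈ 118.541667.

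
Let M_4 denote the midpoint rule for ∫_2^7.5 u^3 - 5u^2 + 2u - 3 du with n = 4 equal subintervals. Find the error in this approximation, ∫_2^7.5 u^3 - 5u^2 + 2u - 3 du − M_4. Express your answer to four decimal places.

8.0155

Exact integral: ∫_2^7.5 f(u) du ≈ 132.973958.
M_4 ≈ 124.958496.
Error ≈ 132.973958 − 124.958496 ≈ 8.0155.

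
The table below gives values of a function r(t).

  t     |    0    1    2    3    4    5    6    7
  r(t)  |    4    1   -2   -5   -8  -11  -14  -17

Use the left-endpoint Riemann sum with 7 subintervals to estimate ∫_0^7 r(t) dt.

Δt = 1.
Sum = 1·[4 + 1 + (-2) + (-5) + (-8) + (-11) + (-14)] = -35.

-35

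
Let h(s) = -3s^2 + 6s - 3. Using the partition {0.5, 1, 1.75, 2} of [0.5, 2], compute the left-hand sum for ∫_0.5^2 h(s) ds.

Subinterval widths: 0.5, 0.75, 0.25.
Left endpoints: 0.5, 1, 1.75.
h(0.5) = -0.75, h(1) = 0, h(1.75) = -1.6875.
Sum = Σ Δs_i · h(s_i).
Sum = -0.796875.

-0.796875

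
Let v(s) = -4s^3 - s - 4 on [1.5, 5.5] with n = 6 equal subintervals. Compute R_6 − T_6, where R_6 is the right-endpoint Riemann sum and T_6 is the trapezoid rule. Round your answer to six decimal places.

R_6 ≈ -1171.11111111.
T_6 ≈ -952.44444444.
R_6 − T_6 ≈ -218.666667.

-218.666667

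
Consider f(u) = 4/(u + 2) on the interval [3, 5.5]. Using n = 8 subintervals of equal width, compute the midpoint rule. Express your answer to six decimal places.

Δu = (5.5 − 3)/8 = 0.3125.
Midpoints: 3.15625, 3.46875, 3.78125, 4.09375, 4.40625, 4.71875, 5.03125, 5.34375.
f(3.15625) = 128/165, f(3.46875) = 128/175, f(3.78125) = 128/185, f(4.09375) = 128/195, f(4.40625) = 128/205, f(4.71875) = 128/215, f(5.03125) = 128/225, f(5.34375) = 128/235.
Sum = Δu · [f(3.15625) + f(3.46875) + f(3.78125) + ...].
Sum ≈ 1.621499.

1.621499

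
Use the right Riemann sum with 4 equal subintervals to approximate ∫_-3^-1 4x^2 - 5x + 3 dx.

50.5

Δx = (-1 − (-3))/4 = 0.5.
Right endpoints: -2.5, -2, -1.5, -1.
f(-2.5) = 40.5, f(-2) = 29, f(-1.5) = 19.5, f(-1) = 12.
Sum = Δx · [f(-2.5) + f(-2) + f(-1.5) + f(-1)].
Sum = 50.5.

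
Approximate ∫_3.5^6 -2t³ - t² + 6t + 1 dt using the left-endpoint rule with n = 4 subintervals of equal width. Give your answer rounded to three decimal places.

Δt = (6 − 3.5)/4 = 0.625.
Left endpoints: 3.5, 4.125, 4.75, 5.375.
f(3.5) = -76, f(4.125) = -131.64453125, f(4.75) = -207.40625, f(5.375) = -306.21484375.
Sum = Δt · [f(3.5) + f(4.125) + f(4.75) + f(5.375)].
Sum ≈ -450.791.

-450.791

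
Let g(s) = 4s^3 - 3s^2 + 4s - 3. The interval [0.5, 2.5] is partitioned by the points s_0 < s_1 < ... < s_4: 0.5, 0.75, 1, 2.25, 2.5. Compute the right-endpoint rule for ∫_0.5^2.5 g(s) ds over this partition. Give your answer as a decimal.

Subinterval widths: 0.25, 0.25, 1.25, 0.25.
Right endpoints: 0.75, 1, 2.25, 2.5.
g(0.75) = 0, g(1) = 2, g(2.25) = 36.375, g(2.5) = 50.75.
Sum = Σ Δs_i · g(s_i).
Sum = 58.65625.

58.65625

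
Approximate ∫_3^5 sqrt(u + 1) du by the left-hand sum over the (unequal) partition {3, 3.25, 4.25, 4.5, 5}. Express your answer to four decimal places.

Subinterval widths: 0.25, 1, 0.25, 0.5.
Left endpoints: 3, 3.25, 4.25, 4.5.
f(3) ≈ 2.0000, f(3.25) ≈ 2.0616, f(4.25) ≈ 2.2913, f(4.5) ≈ 2.3452.
Sum = Σ Δu_i · f(u_i).
Sum ≈ 4.3070.

4.3070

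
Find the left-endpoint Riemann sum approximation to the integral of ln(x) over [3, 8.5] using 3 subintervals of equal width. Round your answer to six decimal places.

Δx = (8.5 − 3)/3 = 11/6.
Left endpoints: 3, 29/6, 20/3.
f(3) ≈ 1.098612, f(29/6) ≈ 1.575536, f(20/3) ≈ 1.897120.
Sum = Δx · [f(3) + f(29/6) + f(20/3)].
Sum ≈ 8.380659.

8.380659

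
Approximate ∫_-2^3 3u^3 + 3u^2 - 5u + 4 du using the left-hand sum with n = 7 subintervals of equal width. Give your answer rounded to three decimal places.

60.510

Δu = (3 − (-2))/7 = 5/7.
Left endpoints: -2, -9/7, -4/7, 1/7, 6/7, 11/7, 16/7.
f(-2) = 2, f(-9/7) = 3091/343, f(-4/7) = 2496/343, f(1/7) = 1151/343, f(6/7) = 1306/343, f(11/7) = 5211/343, f(16/7) = 15116/343.
Sum = Δu · [f(-2) + f(-9/7) + f(-4/7) + ...].
Sum ≈ 60.510.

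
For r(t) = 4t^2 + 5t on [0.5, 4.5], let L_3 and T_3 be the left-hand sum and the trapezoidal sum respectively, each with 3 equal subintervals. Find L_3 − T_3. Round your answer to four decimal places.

L_3 ≈ 109.407407.
T_3 ≈ 176.074074.
L_3 − T_3 ≈ -66.6667.

-66.6667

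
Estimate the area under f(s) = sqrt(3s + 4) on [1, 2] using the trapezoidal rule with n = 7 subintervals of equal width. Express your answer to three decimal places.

Δs = (2 − 1)/7 = 1/7.
f(1) ≈ 2.646, f(8/7) ≈ 2.726, f(9/7) ≈ 2.803, f(10/7) ≈ 2.878, f(11/7) ≈ 2.952, f(12/7) ≈ 3.024, f(13/7) ≈ 3.094, f(2) ≈ 3.162.
T_7 = (Δs/2)·[f(s_0) + 2f(s_1) + ... + 2f(s_{6}) + f(s_7)].
Sum ≈ 2.912.

2.912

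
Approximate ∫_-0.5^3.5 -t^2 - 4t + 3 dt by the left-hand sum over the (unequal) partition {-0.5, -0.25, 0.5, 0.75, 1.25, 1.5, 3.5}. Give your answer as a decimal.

-7.34375

Subinterval widths: 0.25, 0.75, 0.25, 0.5, 0.25, 2.
Left endpoints: -0.5, -0.25, 0.5, 0.75, 1.25, 1.5.
f(-0.5) = 4.75, f(-0.25) = 3.9375, f(0.5) = 0.75, f(0.75) = -0.5625, f(1.25) = -3.5625, f(1.5) = -5.25.
Sum = Σ Δt_i · f(t_i).
Sum = -7.34375.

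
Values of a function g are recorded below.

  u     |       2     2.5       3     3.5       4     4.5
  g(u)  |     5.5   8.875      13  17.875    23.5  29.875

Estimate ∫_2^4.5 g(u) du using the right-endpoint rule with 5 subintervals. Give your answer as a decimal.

Δu = 0.5.
Sum = 0.5·[8.875 + 13 + 17.875 + 23.5 + 29.875] = 46.5625.

46.5625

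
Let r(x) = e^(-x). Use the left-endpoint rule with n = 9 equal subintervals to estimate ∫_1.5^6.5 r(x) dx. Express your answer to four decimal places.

Δx = (6.5 − 1.5)/9 = 5/9.
Left endpoints: 1.5, 37/18, 47/18, 19/6, 67/18, 77/18, 29/6, 97/18, 107/18.
r(1.5) ≈ 0.2231, r(37/18) ≈ 0.1280, r(47/18) ≈ 0.0735, r(19/6) ≈ 0.0421, r(67/18) ≈ 0.0242, r(77/18) ≈ 0.0139, r(29/6) ≈ 0.0080, r(97/18) ≈ 0.0046, r(107/18) ≈ 0.0026.
Sum = Δx · [r(1.5) + r(37/18) + r(47/18) + ...].
Sum ≈ 0.2889.

0.2889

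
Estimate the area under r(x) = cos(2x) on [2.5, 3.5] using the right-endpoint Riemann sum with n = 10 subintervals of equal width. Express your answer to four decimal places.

0.8288

Δx = (3.5 − 2.5)/10 = 0.1.
Right endpoints: 2.6, 2.7, 2.8, 2.9, 3, 3.1, 3.2, 3.3, 3.4, 3.5.
r(2.6) ≈ 0.4685, r(2.7) ≈ 0.6347, r(2.8) ≈ 0.7756, r(2.9) ≈ 0.8855, r(3) ≈ 0.9602, r(3.1) ≈ 0.9965, r(3.2) ≈ 0.9932, r(3.3) ≈ 0.9502, r(3.4) ≈ 0.8694, r(3.5) ≈ 0.7539.
Sum = Δx · [r(2.6) + r(2.7) + r(2.8) + ...].
Sum ≈ 0.8288.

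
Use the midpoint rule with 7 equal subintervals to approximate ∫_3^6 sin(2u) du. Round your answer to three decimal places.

0.060

Δu = (6 − 3)/7 = 3/7.
Midpoints: 45/14, 51/14, 57/14, 4.5, 69/14, 75/14, 81/14.
f(45/14) ≈ 0.145, f(51/14) ≈ 0.843, f(57/14) ≈ 0.959, f(4.5) ≈ 0.412, f(69/14) ≈ -0.419, f(75/14) ≈ -0.961, f(81/14) ≈ -0.839.
Sum = Δu · [f(45/14) + f(51/14) + f(57/14) + ...].
Sum ≈ 0.060.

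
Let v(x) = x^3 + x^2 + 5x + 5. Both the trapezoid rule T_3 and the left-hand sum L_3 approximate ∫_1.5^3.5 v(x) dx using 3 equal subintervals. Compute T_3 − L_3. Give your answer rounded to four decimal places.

T_3 ≈ 85.675926.
L_3 ≈ 65.842593.
T_3 − L_3 ≈ 19.8333.

19.8333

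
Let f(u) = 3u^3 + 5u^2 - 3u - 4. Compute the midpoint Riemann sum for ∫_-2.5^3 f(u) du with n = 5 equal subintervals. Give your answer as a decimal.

72.3490625

Δu = (3 − (-2.5))/5 = 1.1.
Midpoints: -1.95, -0.85, 0.25, 1.35, 2.45.
f(-1.95) = -1.382125, f(-0.85) = 0.320125, f(0.25) = -4.390625, f(1.35) = 8.443625, f(2.45) = 62.780875.
Sum = Δu · [f(-1.95) + f(-0.85) + f(0.25) + f(1.35) + f(2.45)].
Sum = 72.3490625.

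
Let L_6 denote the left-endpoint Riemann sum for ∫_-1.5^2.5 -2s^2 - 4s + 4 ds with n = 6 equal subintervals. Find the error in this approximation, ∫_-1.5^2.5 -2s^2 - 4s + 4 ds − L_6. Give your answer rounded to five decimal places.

Exact integral: ∫_-1.5^2.5 f(s) ds ≈ -4.6666667.
L_6 ≈ 2.7407407.
Error ≈ -4.6666667 − 2.7407407 ≈ -7.40741.

-7.40741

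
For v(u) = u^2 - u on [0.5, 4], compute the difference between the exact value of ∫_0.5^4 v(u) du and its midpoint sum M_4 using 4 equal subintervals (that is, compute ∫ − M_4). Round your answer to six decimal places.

Exact integral: ∫_0.5^4 v(u) du ≈ 13.41666667.
M_4 ≈ 13.19335938.
Error ≈ 13.41666667 − 13.19335938 ≈ 0.223307.

0.223307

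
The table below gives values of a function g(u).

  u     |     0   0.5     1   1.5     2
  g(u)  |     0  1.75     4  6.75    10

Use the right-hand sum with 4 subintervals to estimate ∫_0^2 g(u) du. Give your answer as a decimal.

Δu = 0.5.
Sum = 0.5·[1.75 + 4 + 6.75 + 10] = 11.25.

11.25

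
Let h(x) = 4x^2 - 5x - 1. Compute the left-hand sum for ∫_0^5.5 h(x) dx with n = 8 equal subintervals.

Δx = (5.5 − 0)/8 = 0.6875.
Left endpoints: 0, 0.6875, 1.375, 2.0625, 2.75, 3.4375, 4.125, 4.8125.
h(0) = -1, h(0.6875) = -2.546875, h(1.375) = -0.3125, h(2.0625) = 5.703125, h(2.75) = 15.5, h(3.4375) = 29.078125, h(4.125) = 46.4375, h(4.8125) = 67.578125.
Sum = Δx · [h(0) + h(0.6875) + h(1.375) + ...].
Sum = 110.30078125.

110.30078125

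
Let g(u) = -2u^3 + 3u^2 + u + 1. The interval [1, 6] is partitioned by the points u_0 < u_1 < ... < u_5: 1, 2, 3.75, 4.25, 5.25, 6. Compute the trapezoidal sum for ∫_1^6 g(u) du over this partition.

Subinterval widths: 1, 1.75, 0.5, 1, 0.75.
g(1) = 3, g(2) = -1, g(3.75) = -58.53125, g(4.25) = -94.09375, g(5.25) = -200.46875, g(6) = -317.
On each subinterval the trapezoid contributes (Δu_i/2)·[g(u_{i-1}) + g(u_i)].
Sum = -430.578125.

-430.578125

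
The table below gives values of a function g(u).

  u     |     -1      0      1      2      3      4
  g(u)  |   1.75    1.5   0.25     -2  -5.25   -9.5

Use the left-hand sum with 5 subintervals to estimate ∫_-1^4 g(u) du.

-3.75

Δu = 1.
Sum = 1·[1.75 + 1.5 + 0.25 + (-2) + (-5.25)] = -3.75.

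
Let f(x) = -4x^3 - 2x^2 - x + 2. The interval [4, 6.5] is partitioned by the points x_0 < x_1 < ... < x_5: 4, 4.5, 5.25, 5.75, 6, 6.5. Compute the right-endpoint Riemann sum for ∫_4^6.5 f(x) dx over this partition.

-1925.546875

Subinterval widths: 0.5, 0.75, 0.5, 0.25, 0.5.
Right endpoints: 4.5, 5.25, 5.75, 6, 6.5.
f(4.5) = -407.5, f(5.25) = -637.1875, f(5.75) = -830.3125, f(6) = -940, f(6.5) = -1187.5.
Sum = Σ Δx_i · f(x_i).
Sum = -1925.546875.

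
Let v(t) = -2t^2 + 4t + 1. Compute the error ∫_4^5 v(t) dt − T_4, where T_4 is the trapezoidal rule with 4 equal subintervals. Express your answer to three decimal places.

Exact integral: ∫_4^5 v(t) dt ≈ -21.66667.
T_4 = -21.6875.
Error ≈ -21.66667 − (-21.6875) ≈ 0.021.

0.021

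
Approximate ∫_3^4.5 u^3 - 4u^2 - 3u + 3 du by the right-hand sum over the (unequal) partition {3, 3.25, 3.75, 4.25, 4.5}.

Subinterval widths: 0.25, 0.5, 0.5, 0.25.
Right endpoints: 3.25, 3.75, 4.25, 4.5.
f(3.25) = -14.671875, f(3.75) = -11.765625, f(4.25) = -5.234375, f(4.5) = -0.375.
Sum = Σ Δu_i · f(u_i).
Sum = -12.26171875.

-12.26171875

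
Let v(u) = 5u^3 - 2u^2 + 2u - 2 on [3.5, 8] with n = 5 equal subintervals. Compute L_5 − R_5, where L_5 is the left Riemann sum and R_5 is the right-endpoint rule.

-2026.0125

L_5 = 3700.5975.
R_5 = 5726.61.
L_5 − R_5 = -2026.0125.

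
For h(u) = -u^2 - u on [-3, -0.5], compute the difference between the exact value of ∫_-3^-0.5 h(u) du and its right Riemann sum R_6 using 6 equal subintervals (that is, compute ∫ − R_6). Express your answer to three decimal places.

Exact integral: ∫_-3^-0.5 h(u) du ≈ -4.58333.
R_6 ≈ -3.35359.
Error ≈ -4.58333 − (-3.35359) ≈ -1.230.

-1.230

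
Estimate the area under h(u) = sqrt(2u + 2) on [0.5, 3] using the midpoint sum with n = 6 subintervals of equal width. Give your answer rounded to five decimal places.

5.81203

Δu = (3 − 0.5)/6 = 5/12.
Midpoints: 17/24, 1.125, 37/24, 47/24, 2.375, 67/24.
h(17/24) ≈ 1.84842, h(1.125) ≈ 2.06155, h(37/24) ≈ 2.25462, h(47/24) ≈ 2.43242, h(2.375) ≈ 2.59808, h(67/24) ≈ 2.75379.
Sum = Δu · [h(17/24) + h(1.125) + h(37/24) + ...].
Sum ≈ 5.81203.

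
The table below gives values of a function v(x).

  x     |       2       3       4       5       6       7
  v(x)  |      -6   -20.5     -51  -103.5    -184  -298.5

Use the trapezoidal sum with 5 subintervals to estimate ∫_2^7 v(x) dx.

-511.25

Δx = 1.
T_5 = (1/2)·[(-6) + 2·(-20.5) + 2·(-51) + 2·(-103.5) + 2·(-184) + (-298.5)] = -511.25.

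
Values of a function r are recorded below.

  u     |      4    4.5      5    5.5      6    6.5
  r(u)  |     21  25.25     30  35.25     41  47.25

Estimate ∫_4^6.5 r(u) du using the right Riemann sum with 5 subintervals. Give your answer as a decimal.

Δu = 0.5.
Sum = 0.5·[25.25 + 30 + 35.25 + 41 + 47.25] = 89.375.

89.375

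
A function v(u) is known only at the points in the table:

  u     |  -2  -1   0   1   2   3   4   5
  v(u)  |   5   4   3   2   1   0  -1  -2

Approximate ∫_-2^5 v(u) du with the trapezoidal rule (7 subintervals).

Δu = 1.
T_7 = (1/2)·[5 + 2·4 + 2·3 + 2·2 + 2·1 + 2·0 + 2·(-1) + (-2)] = 10.5.

10.5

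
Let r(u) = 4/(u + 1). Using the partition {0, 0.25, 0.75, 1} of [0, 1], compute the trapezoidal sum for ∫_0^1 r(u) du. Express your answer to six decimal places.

Subinterval widths: 0.25, 0.5, 0.25.
r(0) = 4, r(0.25) = 3.2, r(0.75) = 16/7, r(1) = 2.
On each subinterval the trapezoid contributes (Δu_i/2)·[r(u_{i-1}) + r(u_i)].
Sum ≈ 2.807143.

2.807143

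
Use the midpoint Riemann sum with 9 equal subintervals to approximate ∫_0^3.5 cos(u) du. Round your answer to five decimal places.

-0.35300

Δu = (3.5 − 0)/9 = 7/18.
Midpoints: 7/36, 7/12, 35/36, 49/36, 1.75, 77/36, 91/36, 35/12, 119/36.
f(7/36) ≈ 0.98116, f(7/12) ≈ 0.83463, f(35/36) ≈ 0.56347, f(49/36) ≈ 0.20815, f(1.75) ≈ -0.17825, f(77/36) ≈ -0.53803, f(91/36) ≈ -0.81746, f(35/12) ≈ -0.97481, f(119/36) ≈ -0.98659.
Sum = Δu · [f(7/36) + f(7/12) + f(35/36) + ...].
Sum ≈ -0.35300.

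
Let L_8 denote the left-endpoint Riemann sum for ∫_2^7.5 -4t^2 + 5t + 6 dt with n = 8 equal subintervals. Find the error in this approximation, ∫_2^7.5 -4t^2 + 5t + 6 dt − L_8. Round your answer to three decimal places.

-60.658

Exact integral: ∫_2^7.5 f(t) dt ≈ -388.20833.
L_8 = -327.55078125.
Error ≈ -388.20833 − (-327.55078125) ≈ -60.658.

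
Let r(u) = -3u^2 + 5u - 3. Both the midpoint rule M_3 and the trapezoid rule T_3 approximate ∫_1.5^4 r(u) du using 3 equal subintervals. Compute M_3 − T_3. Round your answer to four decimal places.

1.3021

M_3 ≈ -33.315972.
T_3 ≈ -34.618056.
M_3 − T_3 ≈ 1.3021.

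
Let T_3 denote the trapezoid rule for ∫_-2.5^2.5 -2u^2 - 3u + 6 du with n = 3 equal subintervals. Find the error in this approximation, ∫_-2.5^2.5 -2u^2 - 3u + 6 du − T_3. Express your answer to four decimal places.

Exact integral: ∫_-2.5^2.5 f(u) du ≈ 9.166667.
T_3 ≈ 4.537037.
Error ≈ 9.166667 − 4.537037 ≈ 4.6296.

4.6296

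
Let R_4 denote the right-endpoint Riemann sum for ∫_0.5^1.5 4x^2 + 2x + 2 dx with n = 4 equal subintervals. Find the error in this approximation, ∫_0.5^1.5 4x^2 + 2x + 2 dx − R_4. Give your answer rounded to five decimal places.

Exact integral: ∫_0.5^1.5 f(x) dx ≈ 8.3333333.
R_4 = 9.625.
Error ≈ 8.3333333 − 9.625 ≈ -1.29167.

-1.29167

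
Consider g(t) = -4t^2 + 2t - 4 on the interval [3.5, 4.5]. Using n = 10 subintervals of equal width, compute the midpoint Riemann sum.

Δt = (4.5 − 3.5)/10 = 0.1.
Midpoints: 3.55, 3.65, 3.75, 3.85, 3.95, 4.05, 4.15, 4.25, 4.35, 4.45.
g(3.55) = -47.31, g(3.65) = -49.99, g(3.75) = -52.75, g(3.85) = -55.59, g(3.95) = -58.51, g(4.05) = -61.51, g(4.15) = -64.59, g(4.25) = -67.75, g(4.35) = -70.99, g(4.45) = -74.31.
Sum = Δt · [g(3.55) + g(3.65) + g(3.75) + ...].
Sum = -60.33.

-60.33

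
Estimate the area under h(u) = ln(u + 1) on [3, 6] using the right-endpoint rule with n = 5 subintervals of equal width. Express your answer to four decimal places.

5.2409

Δu = (6 − 3)/5 = 0.6.
Right endpoints: 3.6, 4.2, 4.8, 5.4, 6.
h(3.6) ≈ 1.5261, h(4.2) ≈ 1.6487, h(4.8) ≈ 1.7579, h(5.4) ≈ 1.8563, h(6) ≈ 1.9459.
Sum = Δu · [h(3.6) + h(4.2) + h(4.8) + h(5.4) + h(6)].
Sum ≈ 5.2409.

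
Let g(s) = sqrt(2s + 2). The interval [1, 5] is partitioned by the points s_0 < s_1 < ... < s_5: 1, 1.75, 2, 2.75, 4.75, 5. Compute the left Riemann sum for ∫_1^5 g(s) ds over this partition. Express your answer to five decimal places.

Subinterval widths: 0.75, 0.25, 0.75, 2, 0.25.
Left endpoints: 1, 1.75, 2, 2.75, 4.75.
g(1) ≈ 2.00000, g(1.75) ≈ 2.34521, g(2) ≈ 2.44949, g(2.75) ≈ 2.73861, g(4.75) ≈ 3.39116.
Sum = Σ Δs_i · g(s_i).
Sum ≈ 10.24844.

10.24844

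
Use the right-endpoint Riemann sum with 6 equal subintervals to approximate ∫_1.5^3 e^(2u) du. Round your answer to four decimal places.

243.5662

Δu = (3 − 1.5)/6 = 0.25.
Right endpoints: 1.75, 2, 2.25, 2.5, 2.75, 3.
f(1.75) ≈ 33.1155, f(2) ≈ 54.5982, f(2.25) ≈ 90.0171, f(2.5) ≈ 148.4132, f(2.75) ≈ 244.6919, f(3) ≈ 403.4288.
Sum = Δu · [f(1.75) + f(2) + f(2.25) + ...].
Sum ≈ 243.5662.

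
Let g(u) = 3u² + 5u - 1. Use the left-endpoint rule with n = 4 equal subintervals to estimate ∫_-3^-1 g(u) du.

Δu = (-1 − (-3))/4 = 0.5.
Left endpoints: -3, -2.5, -2, -1.5.
g(-3) = 11, g(-2.5) = 5.25, g(-2) = 1, g(-1.5) = -1.75.
Sum = Δu · [g(-3) + g(-2.5) + g(-2) + g(-1.5)].
Sum = 7.75.

7.75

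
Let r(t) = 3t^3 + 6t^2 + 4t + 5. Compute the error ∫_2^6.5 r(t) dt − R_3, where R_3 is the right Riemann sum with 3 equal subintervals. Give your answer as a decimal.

Exact integral: ∫_2^6.5 r(t) dt = 1959.046875.
R_3 = 2819.25.
Error = 1959.046875 − 2819.25 = -860.203125.

-860.203125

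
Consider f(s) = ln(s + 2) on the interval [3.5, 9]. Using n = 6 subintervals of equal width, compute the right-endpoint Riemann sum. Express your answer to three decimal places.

11.812

Δs = (9 − 3.5)/6 = 11/12.
Right endpoints: 53/12, 16/3, 6.25, 43/6, 97/12, 9.
f(53/12) ≈ 1.859, f(16/3) ≈ 1.992, f(6.25) ≈ 2.110, f(43/6) ≈ 2.216, f(97/12) ≈ 2.311, f(9) ≈ 2.398.
Sum = Δs · [f(53/12) + f(16/3) + f(6.25) + ...].
Sum ≈ 11.812.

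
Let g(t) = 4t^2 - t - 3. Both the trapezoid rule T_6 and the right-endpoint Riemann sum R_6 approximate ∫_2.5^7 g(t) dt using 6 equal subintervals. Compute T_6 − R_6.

T_6 = 403.3125.
R_6 = 465.75.
T_6 − R_6 = -62.4375.

-62.4375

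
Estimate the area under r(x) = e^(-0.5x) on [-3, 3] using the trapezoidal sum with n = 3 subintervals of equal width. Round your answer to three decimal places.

Δx = (3 − (-3))/3 = 2.
r(-3) ≈ 4.482, r(-1) ≈ 1.649, r(1) ≈ 0.607, r(3) ≈ 0.223.
T_3 = (Δx/2)·[r(x_0) + 2r(x_1) + 2r(x_2) + r(x_3)].
Sum ≈ 9.215.

9.215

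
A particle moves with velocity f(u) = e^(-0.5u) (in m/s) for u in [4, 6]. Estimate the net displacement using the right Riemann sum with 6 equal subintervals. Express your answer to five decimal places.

0.15723

Δu = (6 − 4)/6 = 1/3.
Right endpoints: 13/3, 14/3, 5, 16/3, 17/3, 6.
f(13/3) ≈ 0.11456, f(14/3) ≈ 0.09697, f(5) ≈ 0.08208, f(16/3) ≈ 0.06948, f(17/3) ≈ 0.05882, f(6) ≈ 0.04979.
Sum = Δu · [f(13/3) + f(14/3) + f(5) + ...].
Sum ≈ 0.15723.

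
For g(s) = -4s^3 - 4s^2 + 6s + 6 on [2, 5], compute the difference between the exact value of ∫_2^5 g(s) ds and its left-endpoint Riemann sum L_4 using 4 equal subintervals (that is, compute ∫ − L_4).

-187.3125

Exact integral: ∫_2^5 g(s) ds = -684.
L_4 = -496.6875.
Error = -684 − (-496.6875) = -187.3125.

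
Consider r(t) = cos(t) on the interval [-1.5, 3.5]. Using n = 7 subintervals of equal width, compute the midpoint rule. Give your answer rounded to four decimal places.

Δt = (3.5 − (-1.5))/7 = 5/7.
Midpoints: -8/7, -3/7, 2/7, 1, 12/7, 17/7, 22/7.
r(-8/7) ≈ 0.4150, r(-3/7) ≈ 0.9096, r(2/7) ≈ 0.9595, r(1) ≈ 0.5403, r(12/7) ≈ -0.1430, r(17/7) ≈ -0.7564, r(22/7) ≈ -1.0000.
Sum = Δt · [r(-8/7) + r(-3/7) + r(2/7) + ...].
Sum ≈ 0.6607.

0.6607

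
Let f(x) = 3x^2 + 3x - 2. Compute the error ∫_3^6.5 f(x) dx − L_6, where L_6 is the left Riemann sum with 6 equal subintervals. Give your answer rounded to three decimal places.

Exact integral: ∫_3^6.5 f(x) dx = 290.5.
L_6 ≈ 258.93924.
Error ≈ 290.5 − 258.93924 ≈ 31.561.

31.561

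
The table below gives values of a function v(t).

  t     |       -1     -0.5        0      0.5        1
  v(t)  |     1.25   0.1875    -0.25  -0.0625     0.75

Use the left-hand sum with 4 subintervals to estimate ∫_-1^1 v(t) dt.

0.5625

Δt = 0.5.
Sum = 0.5·[1.25 + 0.1875 + (-0.25) + (-0.0625)] = 0.5625.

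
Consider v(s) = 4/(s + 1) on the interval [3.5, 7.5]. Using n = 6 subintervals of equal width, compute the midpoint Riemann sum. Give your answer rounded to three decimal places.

2.541

Δs = (7.5 − 3.5)/6 = 2/3.
Midpoints: 23/6, 4.5, 31/6, 35/6, 6.5, 43/6.
v(23/6) = 24/29, v(4.5) = 8/11, v(31/6) = 24/37, v(35/6) = 24/41, v(6.5) = 8/15, v(43/6) = 24/49.
Sum = Δs · [v(23/6) + v(4.5) + v(31/6) + ...].
Sum ≈ 2.541.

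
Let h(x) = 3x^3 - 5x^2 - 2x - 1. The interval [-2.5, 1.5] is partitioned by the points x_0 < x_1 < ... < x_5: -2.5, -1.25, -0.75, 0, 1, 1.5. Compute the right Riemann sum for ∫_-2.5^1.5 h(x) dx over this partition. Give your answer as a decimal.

-25.31640625

Subinterval widths: 1.25, 0.5, 0.75, 1, 0.5.
Right endpoints: -1.25, -0.75, 0, 1, 1.5.
h(-1.25) = -12.171875, h(-0.75) = -3.578125, h(0) = -1, h(1) = -5, h(1.5) = -5.125.
Sum = Σ Δx_i · h(x_i).
Sum = -25.31640625.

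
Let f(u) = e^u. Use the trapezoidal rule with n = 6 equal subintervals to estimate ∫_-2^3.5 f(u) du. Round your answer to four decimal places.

Δu = (3.5 − (-2))/6 = 11/12.
f(-2) ≈ 0.1353, f(-13/12) ≈ 0.3385, f(-1/6) ≈ 0.8465, f(0.75) ≈ 2.1170, f(5/3) ≈ 5.2945, f(31/12) ≈ 13.2412, f(3.5) ≈ 33.1155.
T_6 = (Δu/2)·[f(u_0) + 2f(u_1) + ... + 2f(u_{5}) + f(u_6)].
Sum ≈ 35.2578.

35.2578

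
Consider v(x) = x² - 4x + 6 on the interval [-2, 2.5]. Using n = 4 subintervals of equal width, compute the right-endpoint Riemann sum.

22.46484375

Δx = (2.5 − (-2))/4 = 1.125.
Right endpoints: -0.875, 0.25, 1.375, 2.5.
v(-0.875) = 10.265625, v(0.25) = 5.0625, v(1.375) = 2.390625, v(2.5) = 2.25.
Sum = Δx · [v(-0.875) + v(0.25) + v(1.375) + v(2.5)].
Sum = 22.46484375.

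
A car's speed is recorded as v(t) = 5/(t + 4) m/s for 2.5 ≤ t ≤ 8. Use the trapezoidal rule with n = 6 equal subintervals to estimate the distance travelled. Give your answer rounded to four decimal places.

3.0714

Δt = (8 − 2.5)/6 = 11/12.
v(2.5) = 10/13, v(41/12) = 60/89, v(13/3) = 0.6, v(5.25) = 20/37, v(37/6) = 30/61, v(85/12) = 60/133, v(8) = 5/12.
T_6 = (Δt/2)·[v(t_0) + 2v(t_1) + ... + 2v(t_{5}) + v(t_6)].
Sum ≈ 3.0714.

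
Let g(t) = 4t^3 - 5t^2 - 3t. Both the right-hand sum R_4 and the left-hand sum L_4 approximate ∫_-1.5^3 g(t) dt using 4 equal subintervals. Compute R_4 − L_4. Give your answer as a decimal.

83.53125

R_4 = 60.75.
L_4 = -22.78125.
R_4 − L_4 = 83.53125.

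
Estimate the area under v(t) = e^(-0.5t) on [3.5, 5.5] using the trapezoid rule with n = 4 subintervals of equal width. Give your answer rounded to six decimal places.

Δt = (5.5 − 3.5)/4 = 0.5.
v(3.5) ≈ 0.173774, v(4) ≈ 0.135335, v(4.5) ≈ 0.105399, v(5) ≈ 0.082085, v(5.5) ≈ 0.063928.
T_4 = (Δt/2)·[v(t_0) + 2v(t_1) + 2v(t_2) + 2v(t_3) + v(t_4)].
Sum ≈ 0.220835.

0.220835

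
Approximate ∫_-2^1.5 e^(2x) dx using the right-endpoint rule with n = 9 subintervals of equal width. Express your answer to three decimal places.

14.436

Δx = (1.5 − (-2))/9 = 7/18.
Right endpoints: -29/18, -11/9, -5/6, -4/9, -1/18, 1/3, 13/18, 10/9, 1.5.
f(-29/18) ≈ 0.040, f(-11/9) ≈ 0.087, f(-5/6) ≈ 0.189, f(-4/9) ≈ 0.411, f(-1/18) ≈ 0.895, f(1/3) ≈ 1.948, f(13/18) ≈ 4.239, f(10/9) ≈ 9.228, f(1.5) ≈ 20.086.
Sum = Δx · [f(-29/18) + f(-11/9) + f(-5/6) + ...].
Sum ≈ 14.436.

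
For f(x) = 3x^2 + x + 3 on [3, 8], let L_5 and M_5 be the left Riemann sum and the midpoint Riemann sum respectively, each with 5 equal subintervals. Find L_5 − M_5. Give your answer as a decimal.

-81.25

L_5 = 445.
M_5 = 526.25.
L_5 − M_5 = -81.25.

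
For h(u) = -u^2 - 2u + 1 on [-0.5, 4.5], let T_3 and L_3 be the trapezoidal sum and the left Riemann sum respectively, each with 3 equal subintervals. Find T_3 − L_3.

-25

T_3 ≈ -47.7314815.
L_3 ≈ -22.7314815.
T_3 − L_3 = -25.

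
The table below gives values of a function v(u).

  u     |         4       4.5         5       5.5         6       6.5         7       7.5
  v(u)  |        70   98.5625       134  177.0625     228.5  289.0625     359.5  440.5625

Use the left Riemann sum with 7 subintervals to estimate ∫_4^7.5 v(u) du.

Δu = 0.5.
Sum = 0.5·[70 + 98.5625 + 134 + 177.0625 + 228.5 + 289.0625 + 359.5] = 678.34375.

678.34375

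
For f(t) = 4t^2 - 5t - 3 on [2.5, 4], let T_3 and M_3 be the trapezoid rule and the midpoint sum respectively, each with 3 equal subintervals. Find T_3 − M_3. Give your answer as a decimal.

0.375

T_3 = 35.875.
M_3 = 35.5.
T_3 − M_3 = 0.375.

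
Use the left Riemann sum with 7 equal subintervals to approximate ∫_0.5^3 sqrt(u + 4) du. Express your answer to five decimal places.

5.88873

Δu = (3 − 0.5)/7 = 5/14.
Left endpoints: 0.5, 6/7, 17/14, 11/7, 27/14, 16/7, 37/14.
f(0.5) ≈ 2.12132, f(6/7) ≈ 2.20389, f(17/14) ≈ 2.28348, f(11/7) ≈ 2.36039, f(27/14) ≈ 2.43487, f(16/7) ≈ 2.50713, f(37/14) ≈ 2.57737.
Sum = Δu · [f(0.5) + f(6/7) + f(17/14) + ...].
Sum ≈ 5.88873.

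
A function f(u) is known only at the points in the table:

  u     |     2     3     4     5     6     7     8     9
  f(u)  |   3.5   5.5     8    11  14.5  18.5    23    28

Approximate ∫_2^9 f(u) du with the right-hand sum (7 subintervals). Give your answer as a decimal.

108.5

Δu = 1.
Sum = 1·[5.5 + 8 + 11 + 14.5 + 18.5 + 23 + 28] = 108.5.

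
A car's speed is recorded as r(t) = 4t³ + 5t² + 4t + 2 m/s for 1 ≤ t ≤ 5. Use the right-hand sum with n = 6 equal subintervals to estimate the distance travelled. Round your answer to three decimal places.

Δt = (5 − 1)/6 = 2/3.
Right endpoints: 5/3, 7/3, 3, 11/3, 13/3, 5.
r(5/3) = 1109/27, r(7/3) = 2413/27, r(3) = 167, r(11/3) = 7589/27, r(13/3) = 11845/27, r(5) = 647.
Sum = Δt · [r(5/3) + r(7/3) + r(3) + ...].
Sum ≈ 1109.481.

1109.481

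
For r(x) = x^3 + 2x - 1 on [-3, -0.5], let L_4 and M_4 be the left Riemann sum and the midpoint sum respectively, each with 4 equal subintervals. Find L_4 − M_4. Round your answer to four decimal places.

L_4 ≈ -42.299805.
M_4 ≈ -31.057129.
L_4 − M_4 ≈ -11.2427.

-11.2427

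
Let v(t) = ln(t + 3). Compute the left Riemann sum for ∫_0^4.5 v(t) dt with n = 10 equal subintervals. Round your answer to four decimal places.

Δt = (4.5 − 0)/10 = 0.45.
Left endpoints: 0, 0.45, 0.9, 1.35, 1.8, 2.25, 2.7, 3.15, 3.6, 4.05.
v(0) ≈ 1.0986, v(0.45) ≈ 1.2384, v(0.9) ≈ 1.3610, v(1.35) ≈ 1.4702, v(1.8) ≈ 1.5686, v(2.25) ≈ 1.6582, v(2.7) ≈ 1.7405, v(3.15) ≈ 1.8165, v(3.6) ≈ 1.8871, v(4.05) ≈ 1.9530.
Sum = Δt · [v(0) + v(0.45) + v(0.9) + ...].
Sum ≈ 7.1064.

7.1064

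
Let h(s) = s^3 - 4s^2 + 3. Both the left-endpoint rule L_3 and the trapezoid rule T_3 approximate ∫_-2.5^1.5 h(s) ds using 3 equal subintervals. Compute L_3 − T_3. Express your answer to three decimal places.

L_3 ≈ -51.68519.
T_3 ≈ -28.35185.
L_3 − T_3 ≈ -23.333.

-23.333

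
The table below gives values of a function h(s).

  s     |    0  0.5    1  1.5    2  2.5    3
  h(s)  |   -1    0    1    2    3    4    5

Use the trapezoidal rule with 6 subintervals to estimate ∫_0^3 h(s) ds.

Δs = 0.5.
T_6 = (0.5/2)·[(-1) + 2·0 + 2·1 + 2·2 + 2·3 + 2·4 + 5] = 6.

6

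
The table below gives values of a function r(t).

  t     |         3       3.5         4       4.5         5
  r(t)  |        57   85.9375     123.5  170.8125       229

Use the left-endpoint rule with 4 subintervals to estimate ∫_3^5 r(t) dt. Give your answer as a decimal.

Δt = 0.5.
Sum = 0.5·[57 + 85.9375 + 123.5 + 170.8125] = 218.625.

218.625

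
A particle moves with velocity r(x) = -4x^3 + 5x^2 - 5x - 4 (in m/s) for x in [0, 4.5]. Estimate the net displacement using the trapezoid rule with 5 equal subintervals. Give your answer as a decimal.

Δx = (4.5 − 0)/5 = 0.9.
r(0) = -4, r(0.9) = -7.366, r(1.8) = -20.128, r(2.7) = -59.782, r(3.6) = -143.824, r(4.5) = -289.75.
T_5 = (Δx/2)·[r(x_0) + 2r(x_1) + ... + 2r(x_{4}) + r(x_5)].
Sum = -340.1775.

-340.1775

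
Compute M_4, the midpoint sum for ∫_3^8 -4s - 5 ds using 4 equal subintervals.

Δs = (8 − 3)/4 = 1.25.
Midpoints: 3.625, 4.875, 6.125, 7.375.
f(3.625) = -19.5, f(4.875) = -24.5, f(6.125) = -29.5, f(7.375) = -34.5.
Sum = Δs · [f(3.625) + f(4.875) + f(6.125) + f(7.375)].
Sum = -135.

-135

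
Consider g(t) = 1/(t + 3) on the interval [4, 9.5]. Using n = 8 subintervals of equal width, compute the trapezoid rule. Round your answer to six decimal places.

Δt = (9.5 − 4)/8 = 0.6875.
g(4) = 1/7, g(4.6875) = 16/123, g(5.375) = 8/67, g(6.0625) = 16/145, g(6.75) = 4/39, g(7.4375) = 16/167, g(8.125) = 8/89, g(8.8125) = 16/189, g(9.5) = 0.08.
T_8 = (Δt/2)·[g(t_0) + 2g(t_1) + ... + 2g(t_{7}) + g(t_8)].
Sum ≈ 0.580370.

0.580370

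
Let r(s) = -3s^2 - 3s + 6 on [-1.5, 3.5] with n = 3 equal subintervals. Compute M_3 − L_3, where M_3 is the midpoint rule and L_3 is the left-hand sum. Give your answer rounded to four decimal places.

-27.0833

M_3 ≈ -27.777778.
L_3 ≈ -0.694444.
M_3 − L_3 ≈ -27.0833.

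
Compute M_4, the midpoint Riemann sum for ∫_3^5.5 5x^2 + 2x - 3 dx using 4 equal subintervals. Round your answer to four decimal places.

Δx = (5.5 − 3)/4 = 0.625.
Midpoints: 3.3125, 3.9375, 4.5625, 5.1875.
f(3.3125) = 58.48828125, f(3.9375) = 82.39453125, f(4.5625) = 110.20703125, f(5.1875) = 141.92578125.
Sum = Δx · [f(3.3125) + f(3.9375) + f(4.5625) + f(5.1875)].
Sum ≈ 245.6348.

245.6348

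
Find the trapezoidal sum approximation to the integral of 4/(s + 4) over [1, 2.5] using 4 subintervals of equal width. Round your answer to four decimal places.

1.0502

Δs = (2.5 − 1)/4 = 0.375.
f(1) = 0.8, f(1.375) = 32/43, f(1.75) = 16/23, f(2.125) = 32/49, f(2.5) = 8/13.
T_4 = (Δs/2)·[f(s_0) + 2f(s_1) + 2f(s_2) + 2f(s_3) + f(s_4)].
Sum ≈ 1.0502.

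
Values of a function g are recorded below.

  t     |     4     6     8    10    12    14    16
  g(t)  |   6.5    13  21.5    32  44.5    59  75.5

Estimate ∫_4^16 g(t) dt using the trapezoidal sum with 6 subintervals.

422

Δt = 2.
T_6 = (2/2)·[6.5 + 2·13 + 2·21.5 + 2·32 + 2·44.5 + 2·59 + 75.5] = 422.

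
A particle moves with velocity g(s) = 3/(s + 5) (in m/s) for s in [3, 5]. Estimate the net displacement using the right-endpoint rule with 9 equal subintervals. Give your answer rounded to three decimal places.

0.661

Δs = (5 − 3)/9 = 2/9.
Right endpoints: 29/9, 31/9, 11/3, 35/9, 37/9, 13/3, 41/9, 43/9, 5.
g(29/9) = 27/74, g(31/9) = 27/76, g(11/3) = 9/26, g(35/9) = 0.3375, g(37/9) = 27/82, g(13/3) = 9/28, g(41/9) = 27/86, g(43/9) = 27/88, g(5) = 0.3.
Sum = Δs · [g(29/9) + g(31/9) + g(11/3) + ...].
Sum ≈ 0.661.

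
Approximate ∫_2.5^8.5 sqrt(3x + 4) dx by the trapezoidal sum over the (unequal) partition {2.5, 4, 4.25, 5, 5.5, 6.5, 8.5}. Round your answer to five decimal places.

26.91270

Subinterval widths: 1.5, 0.25, 0.75, 0.5, 1, 2.
f(2.5) ≈ 3.39116, f(4) ≈ 4.00000, f(4.25) ≈ 4.09268, f(5) ≈ 4.35890, f(5.5) ≈ 4.52769, f(6.5) ≈ 4.84768, f(8.5) ≈ 5.43139.
On each subinterval the trapezoid contributes (Δx_i/2)·[f(x_{i-1}) + f(x_i)].
Sum ≈ 26.91270.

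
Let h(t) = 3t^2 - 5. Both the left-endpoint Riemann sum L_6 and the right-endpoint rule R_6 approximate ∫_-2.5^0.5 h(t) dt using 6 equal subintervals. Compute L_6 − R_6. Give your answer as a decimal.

9

L_6 = 5.625.
R_6 = -3.375.
L_6 − R_6 = 9.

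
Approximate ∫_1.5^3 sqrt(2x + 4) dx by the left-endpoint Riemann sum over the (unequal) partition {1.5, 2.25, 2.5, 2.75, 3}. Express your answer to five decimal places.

4.23373

Subinterval widths: 0.75, 0.25, 0.25, 0.25.
Left endpoints: 1.5, 2.25, 2.5, 2.75.
f(1.5) ≈ 2.64575, f(2.25) ≈ 2.91548, f(2.5) ≈ 3.00000, f(2.75) ≈ 3.08221.
Sum = Σ Δx_i · f(x_i).
Sum ≈ 4.23373.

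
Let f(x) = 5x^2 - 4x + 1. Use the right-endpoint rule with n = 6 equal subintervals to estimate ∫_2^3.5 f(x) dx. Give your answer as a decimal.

47.609375

Δx = (3.5 − 2)/6 = 0.25.
Right endpoints: 2.25, 2.5, 2.75, 3, 3.25, 3.5.
f(2.25) = 17.3125, f(2.5) = 22.25, f(2.75) = 27.8125, f(3) = 34, f(3.25) = 40.8125, f(3.5) = 48.25.
Sum = Δx · [f(2.25) + f(2.5) + f(2.75) + ...].
Sum = 47.609375.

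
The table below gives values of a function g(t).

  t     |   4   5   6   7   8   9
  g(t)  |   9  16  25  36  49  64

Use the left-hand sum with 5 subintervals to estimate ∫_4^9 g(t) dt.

135

Δt = 1.
Sum = 1·[9 + 16 + 25 + 36 + 49] = 135.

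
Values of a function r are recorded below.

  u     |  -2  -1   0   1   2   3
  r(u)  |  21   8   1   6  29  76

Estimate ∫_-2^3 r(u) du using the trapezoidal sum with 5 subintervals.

Δu = 1.
T_5 = (1/2)·[21 + 2·8 + 2·1 + 2·6 + 2·29 + 76] = 92.5.

92.5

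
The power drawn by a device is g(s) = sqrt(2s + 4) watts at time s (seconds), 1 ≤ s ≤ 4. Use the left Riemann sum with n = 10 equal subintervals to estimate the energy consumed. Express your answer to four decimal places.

Δs = (4 − 1)/10 = 0.3.
Left endpoints: 1, 1.3, 1.6, 1.9, 2.2, 2.5, 2.8, 3.1, 3.4, 3.7.
g(1) ≈ 2.4495, g(1.3) ≈ 2.5690, g(1.6) ≈ 2.6833, g(1.9) ≈ 2.7928, g(2.2) ≈ 2.8983, g(2.5) ≈ 3.0000, g(2.8) ≈ 3.0984, g(3.1) ≈ 3.1937, g(3.4) ≈ 3.2863, g(3.7) ≈ 3.3764.
Sum = Δs · [g(1) + g(1.3) + g(1.6) + ...].
Sum ≈ 8.8043.

8.8043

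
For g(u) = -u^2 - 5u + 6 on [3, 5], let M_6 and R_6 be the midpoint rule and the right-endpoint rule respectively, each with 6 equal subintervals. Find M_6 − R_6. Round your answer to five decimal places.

M_6 ≈ -60.6481481.
R_6 ≈ -65.0370370.
M_6 − R_6 ≈ 4.38889.

4.38889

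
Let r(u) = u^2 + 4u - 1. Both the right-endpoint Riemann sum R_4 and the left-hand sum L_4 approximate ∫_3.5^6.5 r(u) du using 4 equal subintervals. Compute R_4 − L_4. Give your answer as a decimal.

R_4 = 150.28125.
L_4 = 118.78125.
R_4 − L_4 = 31.5.

31.5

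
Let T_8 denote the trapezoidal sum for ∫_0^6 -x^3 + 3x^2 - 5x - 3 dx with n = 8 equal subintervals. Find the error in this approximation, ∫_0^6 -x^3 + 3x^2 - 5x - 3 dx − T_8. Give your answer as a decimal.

Exact integral: ∫_0^6 f(x) dx = -216.
T_8 = -219.375.
Error = -216 − (-219.375) = 3.375.

3.375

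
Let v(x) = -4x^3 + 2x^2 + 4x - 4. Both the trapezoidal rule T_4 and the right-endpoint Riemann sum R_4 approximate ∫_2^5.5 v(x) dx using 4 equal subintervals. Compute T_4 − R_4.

248.0625

T_4 = -774.18359375.
R_4 = -1022.24609375.
T_4 − R_4 = 248.0625.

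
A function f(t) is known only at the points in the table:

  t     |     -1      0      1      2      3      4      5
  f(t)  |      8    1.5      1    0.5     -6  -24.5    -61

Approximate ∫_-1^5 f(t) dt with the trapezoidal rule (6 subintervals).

Δt = 1.
T_6 = (1/2)·[8 + 2·1.5 + 2·1 + 2·0.5 + 2·(-6) + 2·(-24.5) + (-61)] = -54.

-54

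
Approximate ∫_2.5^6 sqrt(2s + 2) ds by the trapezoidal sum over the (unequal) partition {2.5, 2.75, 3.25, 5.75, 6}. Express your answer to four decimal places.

Subinterval widths: 0.25, 0.5, 2.5, 0.25.
f(2.5) ≈ 2.6458, f(2.75) ≈ 2.7386, f(3.25) ≈ 2.9155, f(5.75) ≈ 3.6742, f(6) ≈ 3.7417.
On each subinterval the trapezoid contributes (Δs_i/2)·[f(s_{i-1}) + f(s_i)].
Sum ≈ 11.2507.

11.2507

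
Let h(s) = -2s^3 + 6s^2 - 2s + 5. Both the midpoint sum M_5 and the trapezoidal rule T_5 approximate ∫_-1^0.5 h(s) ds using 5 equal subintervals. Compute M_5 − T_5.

-0.253125

M_5 = 10.884375.
T_5 = 11.1375.
M_5 − T_5 = -0.253125.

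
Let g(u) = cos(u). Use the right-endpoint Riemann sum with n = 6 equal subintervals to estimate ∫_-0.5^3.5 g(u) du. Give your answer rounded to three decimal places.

-0.481

Δu = (3.5 − (-0.5))/6 = 2/3.
Right endpoints: 1/6, 5/6, 1.5, 13/6, 17/6, 3.5.
g(1/6) ≈ 0.986, g(5/6) ≈ 0.672, g(1.5) ≈ 0.071, g(13/6) ≈ -0.561, g(17/6) ≈ -0.953, g(3.5) ≈ -0.936.
Sum = Δu · [g(1/6) + g(5/6) + g(1.5) + ...].
Sum ≈ -0.481.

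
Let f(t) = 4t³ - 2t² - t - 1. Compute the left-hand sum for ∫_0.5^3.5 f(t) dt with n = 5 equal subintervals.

73.26

Δt = (3.5 − 0.5)/5 = 0.6.
Left endpoints: 0.5, 1.1, 1.7, 2.3, 2.9.
f(0.5) = -1.5, f(1.1) = 0.804, f(1.7) = 11.172, f(2.3) = 34.788, f(2.9) = 76.836.
Sum = Δt · [f(0.5) + f(1.1) + f(1.7) + f(2.3) + f(2.9)].
Sum = 73.26.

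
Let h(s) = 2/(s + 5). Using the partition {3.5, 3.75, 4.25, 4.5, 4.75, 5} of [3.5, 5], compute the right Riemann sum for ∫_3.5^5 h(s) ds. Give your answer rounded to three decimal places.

Subinterval widths: 0.25, 0.5, 0.25, 0.25, 0.25.
Right endpoints: 3.75, 4.25, 4.5, 4.75, 5.
h(3.75) = 8/35, h(4.25) = 8/37, h(4.5) = 4/19, h(4.75) = 8/39, h(5) = 0.2.
Sum = Σ Δs_i · h(s_i).
Sum ≈ 0.319.

0.319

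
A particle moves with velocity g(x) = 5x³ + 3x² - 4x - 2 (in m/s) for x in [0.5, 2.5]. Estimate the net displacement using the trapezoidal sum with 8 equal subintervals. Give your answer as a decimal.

Δx = (2.5 − 0.5)/8 = 0.25.
g(0.5) = -2.625, g(0.75) = -1.203125, g(1) = 2, g(1.25) = 7.453125, g(1.5) = 15.625, g(1.75) = 26.984375, g(2) = 42, g(2.25) = 61.140625, g(2.5) = 84.875.
T_8 = (Δx/2)·[g(x_0) + 2g(x_1) + ... + 2g(x_{7}) + g(x_8)].
Sum = 48.78125.

48.78125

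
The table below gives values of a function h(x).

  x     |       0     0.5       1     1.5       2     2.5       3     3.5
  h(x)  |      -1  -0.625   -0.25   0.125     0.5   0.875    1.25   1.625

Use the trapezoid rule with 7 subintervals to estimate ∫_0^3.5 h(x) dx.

Δx = 0.5.
T_7 = (0.5/2)·[(-1) + 2·(-0.625) + 2·(-0.25) + 2·0.125 + 2·0.5 + 2·0.875 + 2·1.25 + 1.625] = 1.09375.

1.09375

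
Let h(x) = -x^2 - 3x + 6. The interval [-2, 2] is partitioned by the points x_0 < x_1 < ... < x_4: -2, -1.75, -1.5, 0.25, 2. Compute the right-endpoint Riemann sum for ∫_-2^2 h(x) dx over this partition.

Subinterval widths: 0.25, 0.25, 1.75, 1.75.
Right endpoints: -1.75, -1.5, 0.25, 2.
h(-1.75) = 8.1875, h(-1.5) = 8.25, h(0.25) = 5.1875, h(2) = -4.
Sum = Σ Δx_i · h(x_i).
Sum = 6.1875.

6.1875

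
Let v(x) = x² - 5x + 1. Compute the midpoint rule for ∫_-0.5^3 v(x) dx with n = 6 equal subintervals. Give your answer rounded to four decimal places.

-9.4326

Δx = (3 − (-0.5))/6 = 7/12.
Midpoints: -5/24, 0.375, 23/24, 37/24, 2.125, 65/24.
v(-5/24) = 1201/576, v(0.375) = -0.734375, v(23/24) = -1655/576, v(37/24) = -2495/576, v(2.125) = -5.109375, v(65/24) = -2999/576.
Sum = Δx · [v(-5/24) + v(0.375) + v(23/24) + ...].
Sum ≈ -9.4326.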